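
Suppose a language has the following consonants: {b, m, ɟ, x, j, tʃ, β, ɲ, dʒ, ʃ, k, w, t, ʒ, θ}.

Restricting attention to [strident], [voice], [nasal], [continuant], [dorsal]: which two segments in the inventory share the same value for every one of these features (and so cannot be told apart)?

Both /j/ and /w/ are [-strident], [+voice], [-nasal], [+continuant], [+dorsal]. Since the list omits [labial], [round] and [back] — which do distinguish the palatal glide from the labial-velar glide — this pair collapses; all other pairs remain distinct.

j, w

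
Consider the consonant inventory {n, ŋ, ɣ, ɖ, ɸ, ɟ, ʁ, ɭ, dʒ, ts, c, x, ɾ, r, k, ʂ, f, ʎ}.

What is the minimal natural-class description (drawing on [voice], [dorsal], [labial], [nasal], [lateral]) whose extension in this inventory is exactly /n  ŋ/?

/n, ŋ/ are exactly the [+nasal] segments in the inventory, so a single feature suffices.

[+nasal]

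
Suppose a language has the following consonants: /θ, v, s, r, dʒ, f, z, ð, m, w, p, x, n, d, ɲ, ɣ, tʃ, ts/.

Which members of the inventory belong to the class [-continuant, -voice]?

Eliminate segments failing any feature: /θ, v, s, r, f, z, ð, w, x, ɣ/ are [+continuant]; /dʒ, m, n, d, ɲ/ are [+voice]. The remaining /p, tʃ, ts/ satisfy [-continuant], [-voice].

p, tʃ, ts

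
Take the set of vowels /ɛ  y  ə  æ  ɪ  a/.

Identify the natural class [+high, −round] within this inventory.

ɪ

The [+high] segments are /y, ɪ/.
Within that set, [−round] leaves /ɪ/.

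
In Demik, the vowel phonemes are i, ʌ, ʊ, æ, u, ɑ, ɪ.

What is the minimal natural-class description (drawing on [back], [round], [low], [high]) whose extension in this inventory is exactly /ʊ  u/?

Every target segment is [+round] and no other inventory member is, so one feature is enough.

[+round]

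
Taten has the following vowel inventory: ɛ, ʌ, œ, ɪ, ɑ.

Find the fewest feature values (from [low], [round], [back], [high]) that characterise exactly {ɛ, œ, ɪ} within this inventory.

[−back]

The target set is precisely the extension of [−back] in this inventory.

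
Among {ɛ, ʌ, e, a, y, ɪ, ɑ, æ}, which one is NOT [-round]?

y

/ʌ, ɑ, e, a, æ, ɪ, ɛ/ are all [-round]; /y/ (high front rounded tense vowel) is [+round].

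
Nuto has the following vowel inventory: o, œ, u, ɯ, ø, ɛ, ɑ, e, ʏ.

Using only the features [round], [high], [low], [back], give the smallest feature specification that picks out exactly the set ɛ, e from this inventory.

[−back, −round]

The class [−back], [−round] has exactly /ɛ, e/ as its extension in this inventory. No smaller conjunction from the listed features achieves this: [−round] alone would also admit /ɯ, ɑ/; [−back] alone would also admit /œ, ø, ʏ/; and checking the remaining single features turns up none with this extension.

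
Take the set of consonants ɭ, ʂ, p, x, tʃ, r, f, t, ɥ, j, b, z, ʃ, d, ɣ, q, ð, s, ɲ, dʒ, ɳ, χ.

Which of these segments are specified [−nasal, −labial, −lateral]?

ʂ, x, tʃ, r, t, j, z, ʃ, d, ɣ, q, ð, s, dʒ, χ

Eliminate segments failing any feature: /ɭ/ is [+lateral]; /p, f, ɥ, b/ are [+labial]; /ɲ, ɳ/ are [+nasal]. The remaining /ʂ, x, tʃ, r, t, j, z, ʃ, d, ɣ, q, ð, s, dʒ, χ/ satisfy [−nasal], [−labial], [−lateral].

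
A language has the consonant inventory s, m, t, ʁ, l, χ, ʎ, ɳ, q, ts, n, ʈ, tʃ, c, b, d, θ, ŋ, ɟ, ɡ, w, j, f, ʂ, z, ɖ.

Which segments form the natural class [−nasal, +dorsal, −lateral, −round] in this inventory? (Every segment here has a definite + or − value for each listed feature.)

ʁ, χ, q, c, ɟ, ɡ, j

Eliminate segments failing any feature: /s, t, l, ts, ʈ, tʃ, b, d, θ, f, ʂ, z, ɖ/ are [−dorsal]; /m, ɳ, n, ŋ/ are [+nasal]; /ʎ/ is [+lateral]; /w/ is [+round]. The remaining /ʁ, χ, q, c, ɟ, ɡ, j/ satisfy [−nasal], [+dorsal], [−lateral], [−round].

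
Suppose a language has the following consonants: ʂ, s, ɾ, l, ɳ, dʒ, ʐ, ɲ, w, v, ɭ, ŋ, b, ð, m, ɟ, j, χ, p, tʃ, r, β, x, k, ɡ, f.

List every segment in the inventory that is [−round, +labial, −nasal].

v, b, p, β, f

Checking each segment against [−round], [+labial], [−nasal]: /v/ (voiced labiodental fricative), /b/ (voiced bilabial stop), /p/ (voiceless bilabial stop), /β/ (voiced bilabial fricative), /f/ (voiceless labiodental fricative) satisfy every feature; every other segment in the inventory fails at least one.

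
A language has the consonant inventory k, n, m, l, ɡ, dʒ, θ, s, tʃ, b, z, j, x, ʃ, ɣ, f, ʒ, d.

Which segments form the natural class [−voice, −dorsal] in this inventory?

Checking each segment against [−voice], [−dorsal]: /θ/ (voiceless dental fricative), /s/ (voiceless alveolar fricative), /tʃ/ (voiceless postalveolar affricate), /ʃ/ (voiceless postalveolar fricative), /f/ (voiceless labiodental fricative) satisfy every feature; every other segment in the inventory fails at least one.

θ, s, tʃ, ʃ, f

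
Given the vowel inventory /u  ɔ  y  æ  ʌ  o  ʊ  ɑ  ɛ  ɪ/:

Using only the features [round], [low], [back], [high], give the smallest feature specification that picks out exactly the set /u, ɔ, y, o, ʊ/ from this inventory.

[+round]

The target set is precisely the extension of [+round] in this inventory.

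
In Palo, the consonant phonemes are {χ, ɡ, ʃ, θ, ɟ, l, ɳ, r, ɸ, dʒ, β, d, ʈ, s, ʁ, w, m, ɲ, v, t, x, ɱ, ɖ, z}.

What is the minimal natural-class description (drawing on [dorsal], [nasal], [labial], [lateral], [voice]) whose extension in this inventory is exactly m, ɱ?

/m, ɱ/ are all [+nasal], [+labial], and no other segment in the inventory matches both values. Dropping any one of them over-generates: [+labial] alone would also admit /ɸ, β, w, v/; [+nasal] alone would also admit /ɳ, ɲ/. No other single listed feature picks out exactly this set either, so fewer than two features will not do.

[+nasal, +labial]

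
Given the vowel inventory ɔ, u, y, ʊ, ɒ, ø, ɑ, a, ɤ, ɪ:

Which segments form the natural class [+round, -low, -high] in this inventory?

ɔ, ø

First, the [+round] segments are /ɔ, u, y, ʊ, ɒ, ø/.
Then [-low] gives /ɔ, u, y, ʊ, ø/.
Of those, [-high] leaves /ɔ, ø/.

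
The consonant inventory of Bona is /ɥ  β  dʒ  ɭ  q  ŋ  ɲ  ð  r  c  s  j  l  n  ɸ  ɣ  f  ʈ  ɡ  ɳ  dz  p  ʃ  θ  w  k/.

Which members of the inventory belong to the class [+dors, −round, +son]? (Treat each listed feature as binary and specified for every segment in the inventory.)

ŋ, ɲ, j

The [+dorsal] segments are /ɥ, q, ŋ, ɲ, c, j, ɣ, ɡ, w, k/.
Of those, [−round] gives /q, ŋ, ɲ, c, j, ɣ, ɡ, k/.
Of those, [+sonorant] leaves /ŋ, ɲ, j/.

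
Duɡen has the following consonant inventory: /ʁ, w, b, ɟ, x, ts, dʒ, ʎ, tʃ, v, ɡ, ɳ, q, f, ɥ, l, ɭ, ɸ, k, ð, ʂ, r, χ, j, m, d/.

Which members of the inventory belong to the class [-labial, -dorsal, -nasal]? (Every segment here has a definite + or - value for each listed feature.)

ts, dʒ, tʃ, l, ɭ, ð, ʂ, r, d

Among the inventory, the [-labial] segments are /ʁ, ɟ, x, ts, dʒ, ʎ, tʃ, ɡ, ɳ, q, l, ɭ, k, ð, ʂ, r, χ, j, d/.
Of those, [-dorsal] gives /ts, dʒ, tʃ, ɳ, l, ɭ, ð, ʂ, r, d/.
Then [-nasal] leaves /ts, dʒ, tʃ, l, ɭ, ð, ʂ, r, d/.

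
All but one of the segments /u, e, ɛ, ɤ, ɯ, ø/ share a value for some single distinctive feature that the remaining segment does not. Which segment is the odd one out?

[tense] groups all but one: /ɤ, ɯ, e, ø, u/ share [+tense] while /ɛ/ (mid front unrounded lax vowel) alone is [−tense]. Removing any other segment would not leave a single-feature class that excludes it.

ɛ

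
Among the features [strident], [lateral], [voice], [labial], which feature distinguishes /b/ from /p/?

[voice]

/b/ (voiced bilabial stop) and /p/ (voiceless bilabial stop) agree on [−strident], [−lateral], [+labial]. They differ on [voice] (/b/ [+], /p/ [−]).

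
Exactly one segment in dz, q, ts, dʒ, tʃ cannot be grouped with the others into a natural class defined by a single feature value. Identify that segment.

q

The remaining segments after removing /q/ share [+delayed release]; /q/ (voiceless uvular stop) is [-delayed release]. For every other candidate removal, the leftover set fails to share any single feature value that the removed segment lacks.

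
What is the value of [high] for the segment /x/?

/x/ is the voiceless velar fricative, hence [+high].

[+high]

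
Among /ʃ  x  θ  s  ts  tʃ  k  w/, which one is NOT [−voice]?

Every segment except /w/ is [−voice]. /w/ (labial-velar glide) is [+voice], so it is the exception.

w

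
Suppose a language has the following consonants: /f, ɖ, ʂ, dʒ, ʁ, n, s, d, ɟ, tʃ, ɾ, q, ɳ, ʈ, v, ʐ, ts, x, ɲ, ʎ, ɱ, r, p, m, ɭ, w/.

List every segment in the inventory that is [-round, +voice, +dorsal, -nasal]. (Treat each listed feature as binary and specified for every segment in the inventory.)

Eliminate segments failing any feature: /f, ʂ, s, tʃ, q, ʈ, ts, x, p/ are [-voice]; /ɖ, dʒ, n, d, ɾ, ɳ, v, ʐ, ɱ, r, m, ɭ/ are [-dorsal]; /ɲ/ is [+nasal]; /w/ is [+round]. The remaining /ʁ, ɟ, ʎ/ satisfy [-round], [+voice], [+dorsal], [-nasal].

ʁ, ɟ, ʎ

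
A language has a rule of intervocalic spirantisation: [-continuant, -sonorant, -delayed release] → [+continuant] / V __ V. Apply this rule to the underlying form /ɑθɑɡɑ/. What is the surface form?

[ɑθɑɣɑ]

/ɡ/ satisfies [-continuant, -sonorant, -delayed release] and sits in V __ V. The [+continuant] counterpart of the voiced velar stop is /ɣ/. Other segments in /ɑθɑɡɑ/ either fail the structural description or are not in the environment, so the surface form is [ɑθɑɣɑ].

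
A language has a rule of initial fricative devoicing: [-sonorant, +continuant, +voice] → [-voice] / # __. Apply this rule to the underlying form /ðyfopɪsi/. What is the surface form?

Only the initial segment /ð/ is both word-initial and matches the structural description. It is a voiced dental fricative, so [-sonorant, +continuant, +voice] holds; changing it to [-voice] with all other features held fixed yields /θ/ (voiceless dental fricative). No other segment meets both the structural description and the environment, so the output is [θyfopɪsi].

[θyfopɪsi]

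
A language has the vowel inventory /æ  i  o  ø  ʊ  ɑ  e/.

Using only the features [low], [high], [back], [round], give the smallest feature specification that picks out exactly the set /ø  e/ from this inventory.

/ø, e/ are all [-high], [-low], [-back], and no other segment in the inventory matches all three values. Dropping any one of them over-generates: [-low, -back] alone would also admit /i/; [-high, -back] alone would also admit /æ/; [-high, -low] alone would also admit /o/. No other combination of two listed features picks out exactly this set either, so fewer than three features will not do.

[-high, -low, -back]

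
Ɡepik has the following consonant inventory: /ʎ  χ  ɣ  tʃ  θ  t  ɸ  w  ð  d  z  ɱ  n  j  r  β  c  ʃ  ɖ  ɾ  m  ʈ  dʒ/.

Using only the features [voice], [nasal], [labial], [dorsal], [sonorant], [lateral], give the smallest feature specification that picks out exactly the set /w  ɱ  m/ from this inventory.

The class [+sonorant], [+labial] has exactly /w, ɱ, m/ as its extension in this inventory. No smaller conjunction from the listed features achieves this: [+labial] alone would also admit /ɸ, β/; [+sonorant] alone would also admit /ʎ, n, j, r, …/; and checking the remaining single features turns up none with this extension.

[+sonorant, +labial]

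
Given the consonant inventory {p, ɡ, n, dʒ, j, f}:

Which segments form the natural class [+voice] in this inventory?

The [+voice] segments here are /ɡ, n, dʒ, j/; the remaining /p, f/ are [-voice].

ɡ, n, dʒ, j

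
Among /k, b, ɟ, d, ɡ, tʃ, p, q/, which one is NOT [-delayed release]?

tʃ

/tʃ/ is the voiceless postalveolar affricate, which is [+delayed release]; the rest — /ɡ, p, ɟ, d, q, k, b/ — are [-delayed release].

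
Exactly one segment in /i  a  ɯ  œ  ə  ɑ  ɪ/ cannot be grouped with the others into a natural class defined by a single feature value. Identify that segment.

œ

/i, ə, ɪ, ɑ, a, ɯ/ are all [−round], but /œ/ (mid front rounded lax vowel) is [+round]. No other single segment can be removed to leave a set sharing one feature value that the removed segment lacks, so /œ/ is the odd one out.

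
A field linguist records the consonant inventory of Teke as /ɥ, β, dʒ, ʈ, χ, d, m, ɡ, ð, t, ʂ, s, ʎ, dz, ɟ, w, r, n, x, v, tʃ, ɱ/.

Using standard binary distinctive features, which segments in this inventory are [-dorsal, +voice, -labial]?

Among the inventory, the [-dorsal] segments are /β, dʒ, ʈ, d, m, ð, t, ʂ, s, dz, r, n, v, tʃ, ɱ/.
Of those, [+voice] gives /β, dʒ, d, m, ð, dz, r, n, v, ɱ/.
Of those, [-labial] leaves /dʒ, d, ð, dz, r, n/.

dʒ, d, ð, dz, r, n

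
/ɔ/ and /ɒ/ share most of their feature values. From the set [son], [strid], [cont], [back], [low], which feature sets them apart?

[low]

The two segments share [+sonorant], [−strident], [+continuant], [+back]. The only feature from the list on which they differ: /ɔ/ is [−low] while /ɒ/ is [+low].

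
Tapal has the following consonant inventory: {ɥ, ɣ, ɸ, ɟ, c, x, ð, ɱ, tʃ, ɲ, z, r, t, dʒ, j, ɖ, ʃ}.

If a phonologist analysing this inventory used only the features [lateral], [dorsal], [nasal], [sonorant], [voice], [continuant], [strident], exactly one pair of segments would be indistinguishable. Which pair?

On the given features, /ɥ/ and /j/ have an identical profile: [−lateral], [+dorsal], [−nasal], [+sonorant], [+voice], [+continuant], [−strident]. No other two segments in the inventory coincide on all 7 features. (They do differ in [labial] and [round], which are not among the given features.)

ɥ, j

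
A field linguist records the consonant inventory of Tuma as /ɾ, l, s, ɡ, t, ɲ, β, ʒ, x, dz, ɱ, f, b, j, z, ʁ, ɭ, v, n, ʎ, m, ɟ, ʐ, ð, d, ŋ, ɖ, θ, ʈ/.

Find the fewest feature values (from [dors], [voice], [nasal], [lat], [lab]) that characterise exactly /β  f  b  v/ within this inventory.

[−nasal, +lab]

Every target segment is [−nasal], [+labial]; each remaining inventory member fails at least one of these. Each conjunct is needed — [+labial] alone would also admit /ɱ, m/; [−nasal] alone would also admit /ɾ, l, s, ɡ, …/ — and no other single listed feature has exactly this extension, so two is the minimum.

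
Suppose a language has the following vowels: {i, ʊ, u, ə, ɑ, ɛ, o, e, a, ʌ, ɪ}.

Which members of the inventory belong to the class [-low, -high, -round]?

First, the [-low] segments are /i, ʊ, u, ə, ɛ, o, e, ʌ, ɪ/.
Then [-high] gives /ə, ɛ, o, e, ʌ/.
Of those, [-round] leaves /ə, ɛ, e, ʌ/.

ə, ɛ, e, ʌ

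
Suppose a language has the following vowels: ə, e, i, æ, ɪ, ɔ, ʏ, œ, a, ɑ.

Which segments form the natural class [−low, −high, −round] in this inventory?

ə, e

Among the inventory, the [−low] segments are /ə, e, i, ɪ, ɔ, ʏ, œ/.
Among these, [−high] gives /ə, e, ɔ, œ/.
Intersecting with [−round] leaves /ə, e/.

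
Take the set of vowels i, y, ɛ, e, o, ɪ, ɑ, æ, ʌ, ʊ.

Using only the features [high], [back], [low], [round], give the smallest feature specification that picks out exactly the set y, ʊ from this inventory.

Every target segment is [+high], [+round]; each remaining inventory member fails at least one of these. Each conjunct is needed — [+round] alone would also admit /o/; [+high] alone would also admit /i, ɪ/ — and no other single listed feature has exactly this extension, so two is the minimum.

[+high, +round]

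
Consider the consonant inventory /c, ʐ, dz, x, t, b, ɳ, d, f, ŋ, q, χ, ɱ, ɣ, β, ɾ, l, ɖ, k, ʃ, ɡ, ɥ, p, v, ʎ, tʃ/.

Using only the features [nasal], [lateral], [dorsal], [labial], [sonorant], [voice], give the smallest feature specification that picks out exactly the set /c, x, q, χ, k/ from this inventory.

[-voice, +dorsal]

/c, x, q, χ, k/ are all [-voice], [+dorsal], and no other segment in the inventory matches both values. Dropping any one of them over-generates: [+dorsal] alone would also admit /ŋ, ɣ, ɡ, ɥ, …/; [-voice] alone would also admit /t, f, ʃ, p, …/. No other single listed feature picks out exactly this set either, so fewer than two features will not do.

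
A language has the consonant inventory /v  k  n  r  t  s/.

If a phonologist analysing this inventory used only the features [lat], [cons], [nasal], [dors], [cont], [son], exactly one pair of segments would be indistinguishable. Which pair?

v, s

Both /v/ and /s/ are [-lateral], [+consonantal], [-nasal], [-dorsal], [+continuant], [-sonorant]. Since the list omits [voice], [labial] and [coronal] — which do distinguish the voiced labiodental fricative from the voiceless alveolar fricative — this pair collapses; all other pairs remain distinct.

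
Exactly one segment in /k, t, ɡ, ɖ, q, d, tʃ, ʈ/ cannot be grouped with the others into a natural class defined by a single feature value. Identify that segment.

The remaining segments after removing /tʃ/ share [-delayed release]; /tʃ/ (voiceless postalveolar affricate) is [+delayed release]. For every other candidate removal, the leftover set fails to share any single feature value that the removed segment lacks.

tʃ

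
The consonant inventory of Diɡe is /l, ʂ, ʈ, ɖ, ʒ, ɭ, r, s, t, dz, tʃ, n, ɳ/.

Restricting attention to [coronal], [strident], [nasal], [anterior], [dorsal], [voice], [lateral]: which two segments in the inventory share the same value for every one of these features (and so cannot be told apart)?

On the given features, /ʂ/ and /tʃ/ have an identical profile: [+coronal], [+strident], [-nasal], [-anterior], [-dorsal], [-voice], [-lateral]. No other two segments in the inventory coincide on all 7 features. (They do differ in [continuant] and [distributed], which are not among the given features.)

ʂ, tʃ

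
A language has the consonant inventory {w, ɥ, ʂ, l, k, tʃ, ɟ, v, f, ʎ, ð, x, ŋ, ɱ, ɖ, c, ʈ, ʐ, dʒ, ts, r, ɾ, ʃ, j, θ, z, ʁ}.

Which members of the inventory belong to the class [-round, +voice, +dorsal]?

ɟ, ʎ, ŋ, j, ʁ

Checking each segment against [-round], [+voice], [+dorsal]: /ɟ/ (voiced palatal stop), /ʎ/ (palatal lateral approximant), /ŋ/ (velar nasal), /j/ (palatal glide), /ʁ/ (voiced uvular fricative) satisfy every feature; every other segment in the inventory fails at least one.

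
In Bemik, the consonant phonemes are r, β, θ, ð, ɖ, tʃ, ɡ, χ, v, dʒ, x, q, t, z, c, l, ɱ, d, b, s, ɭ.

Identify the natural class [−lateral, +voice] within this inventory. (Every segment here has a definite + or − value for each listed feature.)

Eliminate segments failing any feature: /θ, tʃ, χ, x, q, t, c, s/ are [−voice]; /l, ɭ/ are [+lateral]. The remaining /r, β, ð, ɖ, ɡ, v, dʒ, z, ɱ, d, b/ satisfy [−lateral], [+voice].

r, β, ð, ɖ, ɡ, v, dʒ, z, ɱ, d, b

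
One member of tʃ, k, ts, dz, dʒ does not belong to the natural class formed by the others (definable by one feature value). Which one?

k

The remaining segments after removing /k/ share [+delayed release]; /k/ (voiceless velar stop) is [-delayed release]. For every other candidate removal, the leftover set fails to share any single feature value that the removed segment lacks.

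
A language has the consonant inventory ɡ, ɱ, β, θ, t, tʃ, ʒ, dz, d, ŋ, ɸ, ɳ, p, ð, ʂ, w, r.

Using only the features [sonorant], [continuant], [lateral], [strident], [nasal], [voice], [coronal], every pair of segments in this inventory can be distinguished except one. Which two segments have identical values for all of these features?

On the given features, /ŋ/ and /ɱ/ have an identical profile: [+sonorant], [-continuant], [-lateral], [-strident], [+nasal], [+voice], [-coronal]. No other two segments in the inventory coincide on all 7 features. (They do differ in [labial] and [dorsal], which are not among the given features.)

ŋ, ɱ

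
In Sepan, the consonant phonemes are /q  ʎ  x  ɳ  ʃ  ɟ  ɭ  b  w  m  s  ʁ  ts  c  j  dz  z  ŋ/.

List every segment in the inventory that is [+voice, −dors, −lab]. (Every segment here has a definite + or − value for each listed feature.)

ɳ, ɭ, dz, z

Eliminate segments failing any feature: /q, x, ʃ, s, ts, c/ are [−voice]; /ʎ, ɟ, w, ʁ, j, ŋ/ are [+dorsal]; /b, m/ are [+labial]. The remaining /ɳ, ɭ, dz, z/ satisfy [+voice], [−dorsal], [−labial].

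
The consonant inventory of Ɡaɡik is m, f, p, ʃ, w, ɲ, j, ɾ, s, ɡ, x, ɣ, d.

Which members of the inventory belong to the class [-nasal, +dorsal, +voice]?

w, j, ɡ, ɣ

Eliminate segments failing any feature: /m, ɲ/ are [+nasal]; /f, p, ʃ, ɾ, s, d/ are [-dorsal]; /x/ is [-voice]. The remaining /w, j, ɡ, ɣ/ satisfy [-nasal], [+dorsal], [+voice].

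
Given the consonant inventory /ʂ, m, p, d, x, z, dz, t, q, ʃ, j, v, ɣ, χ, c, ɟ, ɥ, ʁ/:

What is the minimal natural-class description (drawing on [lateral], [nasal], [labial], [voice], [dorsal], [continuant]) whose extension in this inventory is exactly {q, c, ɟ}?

[−continuant, +dorsal]

Every target segment is [−continuant], [+dorsal]; each remaining inventory member fails at least one of these. Each conjunct is needed — [+dorsal] alone would also admit /x, j, ɣ, χ, …/; [−continuant] alone would also admit /m, p, d, dz, …/ — and no other single listed feature has exactly this extension, so two is the minimum.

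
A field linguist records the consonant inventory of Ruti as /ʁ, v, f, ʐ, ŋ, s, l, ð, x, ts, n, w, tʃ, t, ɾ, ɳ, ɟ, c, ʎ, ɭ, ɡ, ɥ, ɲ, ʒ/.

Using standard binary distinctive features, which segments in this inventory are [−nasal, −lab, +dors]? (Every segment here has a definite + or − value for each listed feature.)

ʁ, x, ɟ, c, ʎ, ɡ

First, the [−nasal] segments are /ʁ, v, f, ʐ, s, l, ð, x, ts, w, tʃ, t, ɾ, ɟ, c, ʎ, ɭ, ɡ, ɥ, ʒ/.
Of those, [−labial] gives /ʁ, ʐ, s, l, ð, x, ts, tʃ, t, ɾ, ɟ, c, ʎ, ɭ, ɡ, ʒ/.
Of those, [+dorsal] leaves /ʁ, x, ɟ, c, ʎ, ɡ/.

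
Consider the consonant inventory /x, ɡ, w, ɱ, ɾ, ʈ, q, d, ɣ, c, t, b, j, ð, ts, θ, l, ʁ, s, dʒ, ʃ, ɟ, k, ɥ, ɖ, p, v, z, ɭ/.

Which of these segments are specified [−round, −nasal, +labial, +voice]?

Checking each segment against [−round], [−nasal], [+labial], [+voice]: /b/ (voiced bilabial stop), /v/ (voiced labiodental fricative) satisfy every feature; every other segment in the inventory fails at least one.

b, v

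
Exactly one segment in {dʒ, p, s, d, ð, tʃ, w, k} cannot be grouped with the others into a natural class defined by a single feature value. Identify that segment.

w

The remaining segments after removing /w/ share [−sonorant]; /w/ (labial-velar glide) is [+sonorant]. For every other candidate removal, the leftover set fails to share any single feature value that the removed segment lacks.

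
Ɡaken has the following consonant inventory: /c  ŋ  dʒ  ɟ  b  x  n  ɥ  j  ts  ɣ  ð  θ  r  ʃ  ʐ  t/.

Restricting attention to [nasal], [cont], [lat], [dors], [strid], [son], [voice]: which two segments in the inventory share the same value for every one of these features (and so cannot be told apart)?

On the given features, /j/ and /ɥ/ have an identical profile: [−nasal], [+continuant], [−lateral], [+dorsal], [−strident], [+sonorant], [+voice]. No other two segments in the inventory coincide on all 7 features. (They do differ in [labial] and [round], which are not among the given features.)

j, ɥ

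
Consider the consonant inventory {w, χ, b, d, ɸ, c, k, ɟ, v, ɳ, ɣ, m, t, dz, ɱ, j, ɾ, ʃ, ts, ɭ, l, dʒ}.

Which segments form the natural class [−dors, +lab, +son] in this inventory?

m, ɱ

First, the [−dorsal] segments are /b, d, ɸ, v, ɳ, m, t, dz, ɱ, ɾ, ʃ, ts, ɭ, l, dʒ/.
Of those, [+labial] gives /b, ɸ, v, m, ɱ/.
Then [+sonorant] leaves /m, ɱ/.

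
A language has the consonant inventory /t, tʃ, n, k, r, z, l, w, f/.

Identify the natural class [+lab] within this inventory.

The feature [labial] marks segments articulated with one or both lips. In this inventory /w, f/ have that property, so they are [+labial]; /t, tʃ, n, k, r, z, l/ are [−labial].

w, f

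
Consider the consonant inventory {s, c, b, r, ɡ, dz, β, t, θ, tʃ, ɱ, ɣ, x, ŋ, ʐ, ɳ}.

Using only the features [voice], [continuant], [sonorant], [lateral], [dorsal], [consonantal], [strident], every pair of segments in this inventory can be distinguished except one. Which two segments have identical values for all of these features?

ɱ, ɳ

Both /ɱ/ and /ɳ/ are [+voice], [−continuant], [+sonorant], [−lateral], [−dorsal], [+consonantal], [−strident]. Since the list omits [labial] and [coronal] — which do distinguish the labiodental nasal from the retroflex nasal — this pair collapses; all other pairs remain distinct.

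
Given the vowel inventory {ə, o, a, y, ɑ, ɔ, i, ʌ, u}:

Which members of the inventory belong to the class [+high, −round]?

i

Eliminate segments failing any feature: /ə, o, a, ɑ, ɔ, ʌ/ are [−high]; /y, u/ are [+round]. The remaining /i/ satisfy [+high], [−round].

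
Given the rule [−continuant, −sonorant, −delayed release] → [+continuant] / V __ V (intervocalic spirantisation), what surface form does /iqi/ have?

Only /q/ occurs between two vowels (/i/ __ /i/) and matches the structural description. It is a voiceless uvular stop, so [−continuant, −sonorant, −delayed release] holds; changing it to [+continuant] with all other features held fixed yields /χ/ (voiceless uvular fricative). No other segment meets both the structural description and the environment, so the output is [iχi].

[iχi]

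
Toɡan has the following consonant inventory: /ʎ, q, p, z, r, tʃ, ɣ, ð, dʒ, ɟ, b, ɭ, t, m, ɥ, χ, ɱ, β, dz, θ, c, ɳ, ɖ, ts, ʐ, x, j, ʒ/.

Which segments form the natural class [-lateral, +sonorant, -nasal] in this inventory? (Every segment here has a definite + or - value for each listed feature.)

The [-lateral] segments are /q, p, z, r, tʃ, ɣ, ð, dʒ, ɟ, b, t, m, ɥ, χ, ɱ, β, dz, θ, c, ɳ, ɖ, ts, ʐ, x, j, ʒ/.
Intersecting with [+sonorant] gives /r, m, ɥ, ɱ, ɳ, j/.
Then [-nasal] leaves /r, ɥ, j/.

r, ɥ, j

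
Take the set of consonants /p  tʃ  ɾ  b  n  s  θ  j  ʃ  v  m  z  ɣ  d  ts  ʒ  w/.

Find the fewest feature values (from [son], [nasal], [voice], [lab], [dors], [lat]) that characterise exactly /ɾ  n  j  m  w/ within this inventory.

[+son]

The target set is precisely the extension of [+sonorant] in this inventory.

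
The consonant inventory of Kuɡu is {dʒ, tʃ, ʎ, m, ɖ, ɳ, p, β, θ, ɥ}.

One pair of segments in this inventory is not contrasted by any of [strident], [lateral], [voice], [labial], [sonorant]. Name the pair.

/m/ (bilabial nasal) and /ɥ/ (labial-palatal glide) are both [−strident], [−lateral], [+voice], [+labial], [+sonorant], so none of the listed features separates them. (They do differ in [nasal], [continuant], [round] and [dorsal], which are not among the given features.) Every other pair in the inventory differs on at least one listed feature.

m, ɥ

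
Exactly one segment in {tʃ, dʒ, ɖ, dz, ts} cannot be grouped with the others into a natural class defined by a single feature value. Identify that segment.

The remaining segments after removing /ɖ/ share [+delayed release]; /ɖ/ (voiced retroflex stop) is [-delayed release]. For every other candidate removal, the leftover set fails to share any single feature value that the removed segment lacks.

ɖ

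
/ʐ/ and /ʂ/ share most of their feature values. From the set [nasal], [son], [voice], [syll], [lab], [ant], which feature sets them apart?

/ʐ/ (voiced retroflex fricative) and /ʂ/ (voiceless retroflex fricative) agree on [-nasal], [-sonorant], [-syllabic], [-labial], [-anterior]. They differ on [voice] (/ʐ/ [+], /ʂ/ [-]).

[voice]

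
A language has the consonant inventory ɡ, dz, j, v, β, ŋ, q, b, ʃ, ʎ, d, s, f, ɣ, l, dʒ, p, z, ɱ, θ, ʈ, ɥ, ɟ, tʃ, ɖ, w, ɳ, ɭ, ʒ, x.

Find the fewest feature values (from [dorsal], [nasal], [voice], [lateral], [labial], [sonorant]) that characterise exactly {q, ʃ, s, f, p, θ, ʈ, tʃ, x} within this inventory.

/q, ʃ, s, f, p, θ, ʈ, tʃ, x/ are exactly the [−voice] segments in the inventory, so a single feature suffices.

[−voice]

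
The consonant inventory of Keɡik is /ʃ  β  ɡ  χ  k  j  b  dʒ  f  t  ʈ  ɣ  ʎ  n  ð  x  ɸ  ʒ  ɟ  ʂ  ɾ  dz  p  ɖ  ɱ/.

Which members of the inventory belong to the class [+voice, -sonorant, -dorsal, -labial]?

Eliminate segments failing any feature: /ʃ, χ, k, f, t, ʈ, x, ɸ, ʂ, p/ are [-voice]; /β, b/ are [+labial]; /ɡ, ɣ, ɟ/ are [+dorsal]; /j, ʎ, n, ɾ, ɱ/ are [+sonorant]. The remaining /dʒ, ð, ʒ, dz, ɖ/ satisfy [+voice], [-sonorant], [-dorsal], [-labial].

dʒ, ð, ʒ, dz, ɖ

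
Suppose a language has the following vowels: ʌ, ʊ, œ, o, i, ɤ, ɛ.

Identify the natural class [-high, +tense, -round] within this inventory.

Eliminate segments failing any feature: /ʌ, œ, ɛ/ are [-tense]; /ʊ, i/ are [+high]; /o/ is [+round]. The remaining /ɤ/ satisfy [-high], [+tense], [-round].

ɤ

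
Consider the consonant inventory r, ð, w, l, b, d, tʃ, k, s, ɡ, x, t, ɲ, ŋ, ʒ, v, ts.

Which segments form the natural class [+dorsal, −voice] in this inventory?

k, x

Eliminate segments failing any feature: /r, ð, l, b, d, tʃ, s, t, ʒ, v, ts/ are [−dorsal]; /w, ɡ, ɲ, ŋ/ are [+voice]. The remaining /k, x/ satisfy [+dorsal], [−voice].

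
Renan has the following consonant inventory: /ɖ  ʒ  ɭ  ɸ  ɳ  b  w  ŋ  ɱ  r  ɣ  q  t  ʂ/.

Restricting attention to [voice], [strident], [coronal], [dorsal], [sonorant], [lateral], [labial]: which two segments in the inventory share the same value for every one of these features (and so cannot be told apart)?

ɳ, r

On the given features, /ɳ/ and /r/ have an identical profile: [+voice], [−strident], [+coronal], [−dorsal], [+sonorant], [−lateral], [−labial]. No other two segments in the inventory coincide on all 7 features. (They do differ in [nasal], [continuant] and [anterior], which are not among the given features.)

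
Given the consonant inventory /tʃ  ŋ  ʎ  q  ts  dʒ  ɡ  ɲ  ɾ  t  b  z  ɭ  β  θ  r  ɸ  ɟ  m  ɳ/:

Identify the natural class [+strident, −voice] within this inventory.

Eliminate segments failing any feature: /ŋ, ʎ, q, ɡ, ɲ, ɾ, t, b, ɭ, β, θ, r, ɸ, ɟ, m, ɳ/ are [−strident]; /dʒ, z/ are [+voice]. The remaining /tʃ, ts/ satisfy [+strident], [−voice].

tʃ, ts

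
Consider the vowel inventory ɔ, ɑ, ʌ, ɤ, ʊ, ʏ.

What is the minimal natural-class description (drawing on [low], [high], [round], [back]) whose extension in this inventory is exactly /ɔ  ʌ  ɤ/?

[−high, −low]

The class [−high], [−low] has exactly /ɔ, ʌ, ɤ/ as its extension in this inventory. No smaller conjunction from the listed features achieves this: [−low] alone would also admit /ʊ, ʏ/; [−high] alone would also admit /ɑ/; and checking the remaining single features turns up none with this extension.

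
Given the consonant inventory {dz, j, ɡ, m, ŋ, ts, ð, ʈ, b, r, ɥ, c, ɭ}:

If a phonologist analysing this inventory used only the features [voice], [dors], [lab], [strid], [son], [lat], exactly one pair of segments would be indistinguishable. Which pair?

ŋ, j

On the given features, /ŋ/ and /j/ have an identical profile: [+voice], [+dorsal], [−labial], [−strident], [+sonorant], [−lateral]. No other two segments in the inventory coincide on all 6 features. (They do differ in [nasal], [continuant] and [back], which are not among the given features.)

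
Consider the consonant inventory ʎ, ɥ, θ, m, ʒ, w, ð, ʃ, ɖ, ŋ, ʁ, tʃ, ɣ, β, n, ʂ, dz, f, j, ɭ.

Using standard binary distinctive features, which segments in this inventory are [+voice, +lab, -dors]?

m, β

Checking each segment against [+voice], [+labial], [-dorsal]: /m/ (bilabial nasal), /β/ (voiced bilabial fricative) satisfy every feature; every other segment in the inventory fails at least one.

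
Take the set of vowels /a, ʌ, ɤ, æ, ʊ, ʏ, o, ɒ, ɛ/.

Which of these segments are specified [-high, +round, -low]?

Eliminate segments failing any feature: /a, ʌ, ɤ, æ, ɛ/ are [-round]; /ʊ, ʏ/ are [+high]; /ɒ/ is [+low]. The remaining /o/ satisfy [-high], [+round], [-low].

o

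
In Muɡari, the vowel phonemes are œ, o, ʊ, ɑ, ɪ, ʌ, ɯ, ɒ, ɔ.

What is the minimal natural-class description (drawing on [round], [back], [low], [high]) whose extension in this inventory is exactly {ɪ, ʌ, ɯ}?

[-low, -round]

/ɪ, ʌ, ɯ/ are all [-low], [-round], and no other segment in the inventory matches both values. Dropping any one of them over-generates: [-round] alone would also admit /ɑ/; [-low] alone would also admit /œ, o, ʊ, ɔ/. No other single listed feature picks out exactly this set either, so fewer than two features will not do.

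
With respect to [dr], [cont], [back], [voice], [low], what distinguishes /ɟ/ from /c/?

The two segments share [−delayed release], [−continuant], [−back], [−low]. The only feature from the list on which they differ: /ɟ/ is [+voice] while /c/ is [−voice].

[voice]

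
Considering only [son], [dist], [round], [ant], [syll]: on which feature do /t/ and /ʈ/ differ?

[anterior]

/t/ is the voiceless alveolar stop and /ʈ/ is the voiceless retroflex stop. Both are [−sonorant], [−distributed], [−round], [−syllabic]. /t/ is [+anterior] while /ʈ/ is [−anterior], so the distinguishing feature is [anterior].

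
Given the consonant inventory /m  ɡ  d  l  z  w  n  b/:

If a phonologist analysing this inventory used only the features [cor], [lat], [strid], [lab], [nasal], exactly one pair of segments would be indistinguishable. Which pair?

w, b

On the given features, /w/ and /b/ have an identical profile: [−coronal], [−lateral], [−strident], [+labial], [−nasal]. No other two segments in the inventory coincide on all 5 features. (They do differ in [sonorant], [continuant], [round] and [dorsal], which are not among the given features.)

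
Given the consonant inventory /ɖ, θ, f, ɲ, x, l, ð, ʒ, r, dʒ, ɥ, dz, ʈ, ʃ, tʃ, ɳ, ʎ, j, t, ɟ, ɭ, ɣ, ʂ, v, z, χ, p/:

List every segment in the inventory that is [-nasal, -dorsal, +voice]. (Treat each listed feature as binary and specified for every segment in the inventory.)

ɖ, l, ð, ʒ, r, dʒ, dz, ɭ, v, z

Eliminate segments failing any feature: /θ, f, ʈ, ʃ, tʃ, t, ʂ, p/ are [-voice]; /ɲ, ɳ/ are [+nasal]; /x, ɥ, ʎ, j, ɟ, ɣ, χ/ are [+dorsal]. The remaining /ɖ, l, ð, ʒ, r, dʒ, dz, ɭ, v, z/ satisfy [-nasal], [-dorsal], [+voice].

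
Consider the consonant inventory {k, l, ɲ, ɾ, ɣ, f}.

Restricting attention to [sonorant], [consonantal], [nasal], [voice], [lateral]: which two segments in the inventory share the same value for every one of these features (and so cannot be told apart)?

k, f

Both /k/ and /f/ are [−sonorant], [+consonantal], [−nasal], [−voice], [−lateral]. Since the list omits [continuant], [labial] and [dorsal] — which do distinguish the voiceless velar stop from the voiceless labiodental fricative — this pair collapses; all other pairs remain distinct.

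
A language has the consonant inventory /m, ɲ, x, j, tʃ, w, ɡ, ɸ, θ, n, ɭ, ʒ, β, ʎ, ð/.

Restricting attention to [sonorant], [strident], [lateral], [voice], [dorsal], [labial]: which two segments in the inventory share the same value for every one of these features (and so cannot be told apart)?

ɲ, j

/ɲ/ (palatal nasal) and /j/ (palatal glide) are both [+sonorant], [−strident], [−lateral], [+voice], [+dorsal], [−labial], so none of the listed features separates them. (They do differ in [nasal] and [continuant], which are not among the given features.) Every other pair in the inventory differs on at least one listed feature.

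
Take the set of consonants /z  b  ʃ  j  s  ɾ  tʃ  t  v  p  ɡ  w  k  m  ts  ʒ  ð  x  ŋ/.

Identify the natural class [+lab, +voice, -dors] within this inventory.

b, v, m

Checking each segment against [+labial], [+voice], [-dorsal]: /b/ (voiced bilabial stop), /v/ (voiced labiodental fricative), /m/ (bilabial nasal) satisfy every feature; every other segment in the inventory fails at least one.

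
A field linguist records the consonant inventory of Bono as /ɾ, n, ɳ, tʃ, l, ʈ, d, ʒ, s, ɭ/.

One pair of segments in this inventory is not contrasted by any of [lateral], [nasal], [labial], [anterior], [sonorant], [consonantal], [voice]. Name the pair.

/ʈ/ (voiceless retroflex stop) and /tʃ/ (voiceless postalveolar affricate) are both [−lateral], [−nasal], [−labial], [−anterior], [−sonorant], [+consonantal], [−voice], so none of the listed features separates them. (They do differ in [strident], [delayed release] and [distributed], which are not among the given features.) Every other pair in the inventory differs on at least one listed feature.

ʈ, tʃ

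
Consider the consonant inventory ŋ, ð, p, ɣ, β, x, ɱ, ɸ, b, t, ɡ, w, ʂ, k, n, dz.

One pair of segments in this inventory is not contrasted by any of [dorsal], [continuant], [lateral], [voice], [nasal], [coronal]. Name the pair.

Both /ɣ/ and /w/ are [+dorsal], [+continuant], [−lateral], [+voice], [−nasal], [−coronal]. Since the list omits [sonorant], [labial] and [round] — which do distinguish the voiced velar fricative from the labial-velar glide — this pair collapses; all other pairs remain distinct.

ɣ, w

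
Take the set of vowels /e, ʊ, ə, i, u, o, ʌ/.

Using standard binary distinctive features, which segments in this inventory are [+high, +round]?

Checking each segment against [+high], [+round]: /ʊ/ (high back rounded lax vowel), /u/ (high back rounded tense vowel) satisfy every feature; every other segment in the inventory fails at least one.

ʊ, u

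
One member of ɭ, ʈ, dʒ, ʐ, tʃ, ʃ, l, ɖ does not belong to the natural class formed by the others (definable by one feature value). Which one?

l

/ʈ, tʃ, ɭ, ʐ, ʃ, dʒ, ɖ/ are all [−anterior], but /l/ (alveolar lateral approximant) is [+anterior]. No other single segment can be removed to leave a set sharing one feature value that the removed segment lacks, so /l/ is the odd one out.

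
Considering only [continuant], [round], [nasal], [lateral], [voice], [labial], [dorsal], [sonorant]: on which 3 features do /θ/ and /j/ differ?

[sonorant], [voice], [dorsal]

/θ/ (voiceless dental fricative) and /j/ (palatal glide) agree on [+continuant], [−round], [−nasal], [−lateral], [−labial]. They differ on [sonorant] (/θ/ [−], /j/ [+]), [voice] (/θ/ [−], /j/ [+]), [dorsal] (/θ/ [−], /j/ [+]).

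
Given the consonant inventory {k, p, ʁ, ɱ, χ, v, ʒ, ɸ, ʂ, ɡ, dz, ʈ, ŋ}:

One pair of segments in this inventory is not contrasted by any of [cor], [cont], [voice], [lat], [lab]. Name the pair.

On the given features, /ɡ/ and /ŋ/ have an identical profile: [−coronal], [−continuant], [+voice], [−lateral], [−labial]. No other two segments in the inventory coincide on all 5 features. (They do differ in [sonorant] and [nasal], which are not among the given features.)

ɡ, ŋ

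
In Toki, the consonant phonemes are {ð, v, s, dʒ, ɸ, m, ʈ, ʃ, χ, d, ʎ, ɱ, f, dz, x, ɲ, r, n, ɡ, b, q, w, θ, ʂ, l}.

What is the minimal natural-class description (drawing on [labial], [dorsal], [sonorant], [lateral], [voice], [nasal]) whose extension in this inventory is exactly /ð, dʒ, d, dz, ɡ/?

[−sonorant, +voice, −labial]

/ð, dʒ, d, dz, ɡ/ are all [−sonorant], [+voice], [−labial], and no other segment in the inventory matches all three values. Dropping any one of them over-generates: [+voice, −labial] alone would also admit /ʎ, ɲ, r, n, …/; [−sonorant, −labial] alone would also admit /s, ʈ, ʃ, χ, …/; [−sonorant, +voice] alone would also admit /v, b/. No other combination of two listed features picks out exactly this set either, so fewer than three features will not do.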